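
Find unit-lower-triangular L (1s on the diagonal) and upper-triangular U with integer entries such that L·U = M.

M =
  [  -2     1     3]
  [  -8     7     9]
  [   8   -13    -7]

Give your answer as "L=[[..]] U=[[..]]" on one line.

  R1 -= 4·R0 → [0,3,-3]
  R2 -= -4·R0 → [0,-9,5]
  R2 -= -3·R1 → [0,0,-4]

L=[[1,0,0],[4,1,0],[-4,-3,1]] U=[[-2,1,3],[0,3,-3],[0,0,-4]]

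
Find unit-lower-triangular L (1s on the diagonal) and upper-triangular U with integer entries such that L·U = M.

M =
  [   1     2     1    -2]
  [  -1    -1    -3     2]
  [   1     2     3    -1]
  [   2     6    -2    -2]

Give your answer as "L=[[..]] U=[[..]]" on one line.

L=[[1,0,0,0],[-1,1,0,0],[1,0,1,0],[2,2,0,1]] U=[[1,2,1,-2],[0,1,-2,0],[0,0,2,1],[0,0,0,2]]

  R1 -= -1·R0 → [0,1,-2,0]
  R2 -= 1·R0 → [0,0,2,1]
  R3 -= 2·R0 → [0,2,-4,2]
  R2 -= 0·R1 → [0,0,2,1]
  R3 -= 2·R1 → [0,0,0,2]
  R3 -= 0·R2 → [0,0,0,2]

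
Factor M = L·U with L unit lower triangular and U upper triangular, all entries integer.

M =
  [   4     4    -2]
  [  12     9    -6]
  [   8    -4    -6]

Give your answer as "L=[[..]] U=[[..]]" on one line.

L=[[1,0,0],[3,1,0],[2,4,1]] U=[[4,4,-2],[0,-3,0],[0,0,-2]]

  r1 -= 3·r0 → [0,-3,0]
  r2 -= 2·r0 → [0,-12,-2]
  r2 -= 4·r1 → [0,0,-2]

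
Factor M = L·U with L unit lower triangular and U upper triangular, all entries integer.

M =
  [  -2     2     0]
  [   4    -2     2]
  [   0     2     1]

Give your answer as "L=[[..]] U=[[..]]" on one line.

  R1 -= -2·R0 → [0,2,2]
  R2 -= 0·R0 → [0,2,1]
  R2 -= 1·R1 → [0,0,-1]

L=[[1,0,0],[-2,1,0],[0,1,1]] U=[[-2,2,0],[0,2,2],[0,0,-1]]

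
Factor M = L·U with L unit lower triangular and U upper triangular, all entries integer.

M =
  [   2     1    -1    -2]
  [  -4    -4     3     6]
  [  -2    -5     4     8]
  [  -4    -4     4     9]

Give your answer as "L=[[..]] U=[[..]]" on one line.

  row1 -= -2·row0 → [0,-2,1,2]
  row2 -= -1·row0 → [0,-4,3,6]
  row3 -= -2·row0 → [0,-2,2,5]
  row2 -= 2·row1 → [0,0,1,2]
  row3 -= 1·row1 → [0,0,1,3]
  row3 -= 1·row2 → [0,0,0,1]

L=[[1,0,0,0],[-2,1,0,0],[-1,2,1,0],[-2,1,1,1]] U=[[2,1,-1,-2],[0,-2,1,2],[0,0,1,2],[0,0,0,1]]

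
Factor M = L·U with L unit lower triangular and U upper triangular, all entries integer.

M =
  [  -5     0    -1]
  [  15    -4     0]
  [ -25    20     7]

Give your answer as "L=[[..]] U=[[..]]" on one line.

  r1 -= -3·r0 → [0,-4,-3]
  r2 -= 5·r0 → [0,20,12]
  r2 -= -5·r1 → [0,0,-3]

L=[[1,0,0],[-3,1,0],[5,-5,1]] U=[[-5,0,-1],[0,-4,-3],[0,0,-3]]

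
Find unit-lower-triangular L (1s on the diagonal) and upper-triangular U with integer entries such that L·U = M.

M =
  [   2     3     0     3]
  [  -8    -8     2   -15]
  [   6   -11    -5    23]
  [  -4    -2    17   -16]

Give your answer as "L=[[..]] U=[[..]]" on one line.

  row1 -= -4·row0 → [0,4,2,-3]
  row2 -= 3·row0 → [0,-20,-5,14]
  row3 -= -2·row0 → [0,4,17,-10]
  row2 -= -5·row1 → [0,0,5,-1]
  row3 -= 1·row1 → [0,0,15,-7]
  row3 -= 3·row2 → [0,0,0,-4]

L=[[1,0,0,0],[-4,1,0,0],[3,-5,1,0],[-2,1,3,1]] U=[[2,3,0,3],[0,4,2,-3],[0,0,5,-1],[0,0,0,-4]]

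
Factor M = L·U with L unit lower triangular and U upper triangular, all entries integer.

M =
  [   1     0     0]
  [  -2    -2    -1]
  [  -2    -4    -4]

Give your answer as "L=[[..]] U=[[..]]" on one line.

L=[[1,0,0],[-2,1,0],[-2,2,1]] U=[[1,0,0],[0,-2,-1],[0,0,-2]]

  row1 -= -2·row0 → [0,-2,-1]
  row2 -= -2·row0 → [0,-4,-4]
  row2 -= 2·row1 → [0,0,-2]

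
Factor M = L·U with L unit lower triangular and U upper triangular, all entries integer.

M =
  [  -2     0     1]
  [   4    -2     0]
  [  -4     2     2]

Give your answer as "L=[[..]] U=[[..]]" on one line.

L=[[1,0,0],[-2,1,0],[2,-1,1]] U=[[-2,0,1],[0,-2,2],[0,0,2]]

  R1 -= -2·R0 → [0,-2,2]
  R2 -= 2·R0 → [0,2,0]
  R2 -= -1·R1 → [0,0,2]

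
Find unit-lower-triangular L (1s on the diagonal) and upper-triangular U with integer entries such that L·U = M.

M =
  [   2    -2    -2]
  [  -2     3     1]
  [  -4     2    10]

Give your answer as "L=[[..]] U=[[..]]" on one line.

L=[[1,0,0],[-1,1,0],[-2,-2,1]] U=[[2,-2,-2],[0,1,-1],[0,0,4]]

  R1 -= -1·R0 → [0,1,-1]
  R2 -= -2·R0 → [0,-2,6]
  R2 -= -2·R1 → [0,0,4]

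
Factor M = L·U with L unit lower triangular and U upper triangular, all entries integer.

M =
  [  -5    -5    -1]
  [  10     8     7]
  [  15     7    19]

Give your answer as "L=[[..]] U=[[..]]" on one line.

  r1 -= -2·r0 → [0,-2,5]
  r2 -= -3·r0 → [0,-8,16]
  r2 -= 4·r1 → [0,0,-4]

L=[[1,0,0],[-2,1,0],[-3,4,1]] U=[[-5,-5,-1],[0,-2,5],[0,0,-4]]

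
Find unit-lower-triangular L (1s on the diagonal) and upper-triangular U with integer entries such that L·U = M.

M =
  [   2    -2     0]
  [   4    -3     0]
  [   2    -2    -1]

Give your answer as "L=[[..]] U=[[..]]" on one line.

  row1 -= 2·row0 → [0,1,0]
  row2 -= 1·row0 → [0,0,-1]
  row2 -= 0·row1 → [0,0,-1]

L=[[1,0,0],[2,1,0],[1,0,1]] U=[[2,-2,0],[0,1,0],[0,0,-1]]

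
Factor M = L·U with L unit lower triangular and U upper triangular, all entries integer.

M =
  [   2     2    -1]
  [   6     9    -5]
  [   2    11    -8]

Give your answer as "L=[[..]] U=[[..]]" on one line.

  row1 -= 3·row0 → [0,3,-2]
  row2 -= 1·row0 → [0,9,-7]
  row2 -= 3·row1 → [0,0,-1]

L=[[1,0,0],[3,1,0],[1,3,1]] U=[[2,2,-1],[0,3,-2],[0,0,-1]]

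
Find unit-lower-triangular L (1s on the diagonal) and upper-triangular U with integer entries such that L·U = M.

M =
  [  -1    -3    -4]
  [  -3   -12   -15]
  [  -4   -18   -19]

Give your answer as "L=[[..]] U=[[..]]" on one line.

L=[[1,0,0],[3,1,0],[4,2,1]] U=[[-1,-3,-4],[0,-3,-3],[0,0,3]]

  row1 -= 3·row0 → [0,-3,-3]
  row2 -= 4·row0 → [0,-6,-3]
  row2 -= 2·row1 → [0,0,3]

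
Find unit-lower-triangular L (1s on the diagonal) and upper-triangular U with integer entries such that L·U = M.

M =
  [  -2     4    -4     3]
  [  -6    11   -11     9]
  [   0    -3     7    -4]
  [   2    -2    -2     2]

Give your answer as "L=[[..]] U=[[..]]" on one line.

  row1 -= 3·row0 → [0,-1,1,0]
  row2 -= 0·row0 → [0,-3,7,-4]
  row3 -= -1·row0 → [0,2,-6,5]
  row2 -= 3·row1 → [0,0,4,-4]
  row3 -= -2·row1 → [0,0,-4,5]
  row3 -= -1·row2 → [0,0,0,1]

L=[[1,0,0,0],[3,1,0,0],[0,3,1,0],[-1,-2,-1,1]] U=[[-2,4,-4,3],[0,-1,1,0],[0,0,4,-4],[0,0,0,1]]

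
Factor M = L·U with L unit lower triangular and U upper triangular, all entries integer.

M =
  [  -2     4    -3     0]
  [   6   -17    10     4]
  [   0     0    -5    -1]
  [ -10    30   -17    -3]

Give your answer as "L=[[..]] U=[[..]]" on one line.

  row1 -= -3·row0 → [0,-5,1,4]
  row2 -= 0·row0 → [0,0,-5,-1]
  row3 -= 5·row0 → [0,10,-2,-3]
  row2 -= 0·row1 → [0,0,-5,-1]
  row3 -= -2·row1 → [0,0,0,5]
  row3 -= 0·row2 → [0,0,0,5]

L=[[1,0,0,0],[-3,1,0,0],[0,0,1,0],[5,-2,0,1]] U=[[-2,4,-3,0],[0,-5,1,4],[0,0,-5,-1],[0,0,0,5]]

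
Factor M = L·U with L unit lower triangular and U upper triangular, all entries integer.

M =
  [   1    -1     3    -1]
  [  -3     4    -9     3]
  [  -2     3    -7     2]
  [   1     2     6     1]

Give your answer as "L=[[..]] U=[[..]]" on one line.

  r1 -= -3·r0 → [0,1,0,0]
  r2 -= -2·r0 → [0,1,-1,0]
  r3 -= 1·r0 → [0,3,3,2]
  r2 -= 1·r1 → [0,0,-1,0]
  r3 -= 3·r1 → [0,0,3,2]
  r3 -= -3·r2 → [0,0,0,2]

L=[[1,0,0,0],[-3,1,0,0],[-2,1,1,0],[1,3,-3,1]] U=[[1,-1,3,-1],[0,1,0,0],[0,0,-1,0],[0,0,0,2]]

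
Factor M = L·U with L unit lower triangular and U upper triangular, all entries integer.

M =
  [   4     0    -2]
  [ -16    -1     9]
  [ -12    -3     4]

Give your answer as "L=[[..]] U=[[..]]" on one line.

L=[[1,0,0],[-4,1,0],[-3,3,1]] U=[[4,0,-2],[0,-1,1],[0,0,-5]]

  R1 -= -4·R0 → [0,-1,1]
  R2 -= -3·R0 → [0,-3,-2]
  R2 -= 3·R1 → [0,0,-5]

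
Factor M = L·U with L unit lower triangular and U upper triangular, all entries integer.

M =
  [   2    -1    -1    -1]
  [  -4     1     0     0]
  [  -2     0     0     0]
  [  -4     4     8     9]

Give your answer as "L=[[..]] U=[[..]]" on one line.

L=[[1,0,0,0],[-2,1,0,0],[-1,1,1,0],[-2,-2,2,1]] U=[[2,-1,-1,-1],[0,-1,-2,-2],[0,0,1,1],[0,0,0,1]]

  r1 -= -2·r0 → [0,-1,-2,-2]
  r2 -= -1·r0 → [0,-1,-1,-1]
  r3 -= -2·r0 → [0,2,6,7]
  r2 -= 1·r1 → [0,0,1,1]
  r3 -= -2·r1 → [0,0,2,3]
  r3 -= 2·r2 → [0,0,0,1]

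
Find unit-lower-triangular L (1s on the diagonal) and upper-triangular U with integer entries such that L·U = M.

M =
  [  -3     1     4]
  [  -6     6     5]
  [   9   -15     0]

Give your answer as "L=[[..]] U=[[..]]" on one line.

L=[[1,0,0],[2,1,0],[-3,-3,1]] U=[[-3,1,4],[0,4,-3],[0,0,3]]

  row1 -= 2·row0 → [0,4,-3]
  row2 -= -3·row0 → [0,-12,12]
  row2 -= -3·row1 → [0,0,3]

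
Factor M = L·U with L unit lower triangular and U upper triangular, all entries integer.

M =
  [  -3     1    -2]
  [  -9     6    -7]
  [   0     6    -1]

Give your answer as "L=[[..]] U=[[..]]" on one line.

  row1 -= 3·row0 → [0,3,-1]
  row2 -= 0·row0 → [0,6,-1]
  row2 -= 2·row1 → [0,0,1]

L=[[1,0,0],[3,1,0],[0,2,1]] U=[[-3,1,-2],[0,3,-1],[0,0,1]]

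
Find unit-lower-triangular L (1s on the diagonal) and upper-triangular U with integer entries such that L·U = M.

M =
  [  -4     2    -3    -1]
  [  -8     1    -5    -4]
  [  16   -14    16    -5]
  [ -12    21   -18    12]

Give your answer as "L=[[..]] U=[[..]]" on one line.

  r1 -= 2·r0 → [0,-3,1,-2]
  r2 -= -4·r0 → [0,-6,4,-9]
  r3 -= 3·r0 → [0,15,-9,15]
  r2 -= 2·r1 → [0,0,2,-5]
  r3 -= -5·r1 → [0,0,-4,5]
  r3 -= -2·r2 → [0,0,0,-5]

L=[[1,0,0,0],[2,1,0,0],[-4,2,1,0],[3,-5,-2,1]] U=[[-4,2,-3,-1],[0,-3,1,-2],[0,0,2,-5],[0,0,0,-5]]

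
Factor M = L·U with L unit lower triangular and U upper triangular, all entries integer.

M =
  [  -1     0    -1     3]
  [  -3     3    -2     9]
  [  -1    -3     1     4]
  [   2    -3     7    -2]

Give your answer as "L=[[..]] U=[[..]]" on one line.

  row1 -= 3·row0 → [0,3,1,0]
  row2 -= 1·row0 → [0,-3,2,1]
  row3 -= -2·row0 → [0,-3,5,4]
  row2 -= -1·row1 → [0,0,3,1]
  row3 -= -1·row1 → [0,0,6,4]
  row3 -= 2·row2 → [0,0,0,2]

L=[[1,0,0,0],[3,1,0,0],[1,-1,1,0],[-2,-1,2,1]] U=[[-1,0,-1,3],[0,3,1,0],[0,0,3,1],[0,0,0,2]]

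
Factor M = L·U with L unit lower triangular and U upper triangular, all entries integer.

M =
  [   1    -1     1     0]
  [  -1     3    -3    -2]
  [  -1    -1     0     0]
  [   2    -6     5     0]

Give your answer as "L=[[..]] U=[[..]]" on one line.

  r1 -= -1·r0 → [0,2,-2,-2]
  r2 -= -1·r0 → [0,-2,1,0]
  r3 -= 2·r0 → [0,-4,3,0]
  r2 -= -1·r1 → [0,0,-1,-2]
  r3 -= -2·r1 → [0,0,-1,-4]
  r3 -= 1·r2 → [0,0,0,-2]

L=[[1,0,0,0],[-1,1,0,0],[-1,-1,1,0],[2,-2,1,1]] U=[[1,-1,1,0],[0,2,-2,-2],[0,0,-1,-2],[0,0,0,-2]]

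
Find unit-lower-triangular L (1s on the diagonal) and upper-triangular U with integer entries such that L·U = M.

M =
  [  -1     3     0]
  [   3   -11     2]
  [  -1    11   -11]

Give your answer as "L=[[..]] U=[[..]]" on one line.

L=[[1,0,0],[-3,1,0],[1,-4,1]] U=[[-1,3,0],[0,-2,2],[0,0,-3]]

  R1 -= -3·R0 → [0,-2,2]
  R2 -= 1·R0 → [0,8,-11]
  R2 -= -4·R1 → [0,0,-3]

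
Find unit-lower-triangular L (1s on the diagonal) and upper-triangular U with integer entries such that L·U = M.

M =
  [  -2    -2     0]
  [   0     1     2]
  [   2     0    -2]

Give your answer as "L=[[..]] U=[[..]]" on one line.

L=[[1,0,0],[0,1,0],[-1,-2,1]] U=[[-2,-2,0],[0,1,2],[0,0,2]]

  R1 -= 0·R0 → [0,1,2]
  R2 -= -1·R0 → [0,-2,-2]
  R2 -= -2·R1 → [0,0,2]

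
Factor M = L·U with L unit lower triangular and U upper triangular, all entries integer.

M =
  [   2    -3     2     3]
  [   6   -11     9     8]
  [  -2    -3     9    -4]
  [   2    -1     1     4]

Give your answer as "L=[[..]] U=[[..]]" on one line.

  row1 -= 3·row0 → [0,-2,3,-1]
  row2 -= -1·row0 → [0,-6,11,-1]
  row3 -= 1·row0 → [0,2,-1,1]
  row2 -= 3·row1 → [0,0,2,2]
  row3 -= -1·row1 → [0,0,2,0]
  row3 -= 1·row2 → [0,0,0,-2]

L=[[1,0,0,0],[3,1,0,0],[-1,3,1,0],[1,-1,1,1]] U=[[2,-3,2,3],[0,-2,3,-1],[0,0,2,2],[0,0,0,-2]]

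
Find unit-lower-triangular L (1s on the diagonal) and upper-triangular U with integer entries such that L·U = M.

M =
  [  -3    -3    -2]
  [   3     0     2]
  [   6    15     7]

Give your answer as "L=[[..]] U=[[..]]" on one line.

L=[[1,0,0],[-1,1,0],[-2,-3,1]] U=[[-3,-3,-2],[0,-3,0],[0,0,3]]

  r1 -= -1·r0 → [0,-3,0]
  r2 -= -2·r0 → [0,9,3]
  r2 -= -3·r1 → [0,0,3]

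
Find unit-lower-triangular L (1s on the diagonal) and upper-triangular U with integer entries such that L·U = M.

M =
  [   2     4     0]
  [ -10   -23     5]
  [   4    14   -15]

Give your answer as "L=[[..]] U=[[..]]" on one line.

  row1 -= -5·row0 → [0,-3,5]
  row2 -= 2·row0 → [0,6,-15]
  row2 -= -2·row1 → [0,0,-5]

L=[[1,0,0],[-5,1,0],[2,-2,1]] U=[[2,4,0],[0,-3,5],[0,0,-5]]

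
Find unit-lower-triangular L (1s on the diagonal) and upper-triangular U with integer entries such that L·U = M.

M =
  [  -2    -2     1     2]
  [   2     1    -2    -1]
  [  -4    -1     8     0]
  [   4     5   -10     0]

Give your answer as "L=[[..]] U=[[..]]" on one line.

L=[[1,0,0,0],[-1,1,0,0],[2,-3,1,0],[-2,-1,-3,1]] U=[[-2,-2,1,2],[0,-1,-1,1],[0,0,3,-1],[0,0,0,2]]

  r1 -= -1·r0 → [0,-1,-1,1]
  r2 -= 2·r0 → [0,3,6,-4]
  r3 -= -2·r0 → [0,1,-8,4]
  r2 -= -3·r1 → [0,0,3,-1]
  r3 -= -1·r1 → [0,0,-9,5]
  r3 -= -3·r2 → [0,0,0,2]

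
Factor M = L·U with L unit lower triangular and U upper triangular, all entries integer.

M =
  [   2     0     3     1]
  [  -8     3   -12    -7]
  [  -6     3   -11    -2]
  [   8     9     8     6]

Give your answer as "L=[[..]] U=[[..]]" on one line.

L=[[1,0,0,0],[-4,1,0,0],[-3,1,1,0],[4,3,2,1]] U=[[2,0,3,1],[0,3,0,-3],[0,0,-2,4],[0,0,0,3]]

  row1 -= -4·row0 → [0,3,0,-3]
  row2 -= -3·row0 → [0,3,-2,1]
  row3 -= 4·row0 → [0,9,-4,2]
  row2 -= 1·row1 → [0,0,-2,4]
  row3 -= 3·row1 → [0,0,-4,11]
  row3 -= 2·row2 → [0,0,0,3]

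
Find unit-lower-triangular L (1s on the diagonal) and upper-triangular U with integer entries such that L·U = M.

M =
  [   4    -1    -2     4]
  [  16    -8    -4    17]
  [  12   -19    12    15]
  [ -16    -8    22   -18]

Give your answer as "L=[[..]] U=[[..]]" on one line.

  row1 -= 4·row0 → [0,-4,4,1]
  row2 -= 3·row0 → [0,-16,18,3]
  row3 -= -4·row0 → [0,-12,14,-2]
  row2 -= 4·row1 → [0,0,2,-1]
  row3 -= 3·row1 → [0,0,2,-5]
  row3 -= 1·row2 → [0,0,0,-4]

L=[[1,0,0,0],[4,1,0,0],[3,4,1,0],[-4,3,1,1]] U=[[4,-1,-2,4],[0,-4,4,1],[0,0,2,-1],[0,0,0,-4]]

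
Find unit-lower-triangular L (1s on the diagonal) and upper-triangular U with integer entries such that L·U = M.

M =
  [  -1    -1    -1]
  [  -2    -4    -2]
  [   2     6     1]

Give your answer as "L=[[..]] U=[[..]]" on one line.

L=[[1,0,0],[2,1,0],[-2,-2,1]] U=[[-1,-1,-1],[0,-2,0],[0,0,-1]]

  r1 -= 2·r0 → [0,-2,0]
  r2 -= -2·r0 → [0,4,-1]
  r2 -= -2·r1 → [0,0,-1]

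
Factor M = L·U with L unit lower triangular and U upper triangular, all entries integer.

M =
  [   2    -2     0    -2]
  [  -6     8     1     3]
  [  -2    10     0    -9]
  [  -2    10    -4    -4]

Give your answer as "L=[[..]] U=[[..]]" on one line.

  r1 -= -3·r0 → [0,2,1,-3]
  r2 -= -1·r0 → [0,8,0,-11]
  r3 -= -1·r0 → [0,8,-4,-6]
  r2 -= 4·r1 → [0,0,-4,1]
  r3 -= 4·r1 → [0,0,-8,6]
  r3 -= 2·r2 → [0,0,0,4]

L=[[1,0,0,0],[-3,1,0,0],[-1,4,1,0],[-1,4,2,1]] U=[[2,-2,0,-2],[0,2,1,-3],[0,0,-4,1],[0,0,0,4]]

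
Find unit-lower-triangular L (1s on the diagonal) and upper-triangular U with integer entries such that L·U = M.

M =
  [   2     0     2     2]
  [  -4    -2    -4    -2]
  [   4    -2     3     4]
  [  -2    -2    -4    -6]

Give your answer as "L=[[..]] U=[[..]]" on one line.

  row1 -= -2·row0 → [0,-2,0,2]
  row2 -= 2·row0 → [0,-2,-1,0]
  row3 -= -1·row0 → [0,-2,-2,-4]
  row2 -= 1·row1 → [0,0,-1,-2]
  row3 -= 1·row1 → [0,0,-2,-6]
  row3 -= 2·row2 → [0,0,0,-2]

L=[[1,0,0,0],[-2,1,0,0],[2,1,1,0],[-1,1,2,1]] U=[[2,0,2,2],[0,-2,0,2],[0,0,-1,-2],[0,0,0,-2]]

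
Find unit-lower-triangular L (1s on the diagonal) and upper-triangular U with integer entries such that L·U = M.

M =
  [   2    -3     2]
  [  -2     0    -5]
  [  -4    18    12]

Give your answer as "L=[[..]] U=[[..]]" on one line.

L=[[1,0,0],[-1,1,0],[-2,-4,1]] U=[[2,-3,2],[0,-3,-3],[0,0,4]]

  r1 -= -1·r0 → [0,-3,-3]
  r2 -= -2·r0 → [0,12,16]
  r2 -= -4·r1 → [0,0,4]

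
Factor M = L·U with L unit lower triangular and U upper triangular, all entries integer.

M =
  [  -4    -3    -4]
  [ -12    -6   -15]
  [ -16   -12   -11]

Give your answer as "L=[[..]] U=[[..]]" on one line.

  r1 -= 3·r0 → [0,3,-3]
  r2 -= 4·r0 → [0,0,5]
  r2 -= 0·r1 → [0,0,5]

L=[[1,0,0],[3,1,0],[4,0,1]] U=[[-4,-3,-4],[0,3,-3],[0,0,5]]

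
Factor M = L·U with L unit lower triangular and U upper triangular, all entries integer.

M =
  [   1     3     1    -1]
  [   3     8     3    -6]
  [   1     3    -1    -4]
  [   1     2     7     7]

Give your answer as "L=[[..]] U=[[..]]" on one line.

  R1 -= 3·R0 → [0,-1,0,-3]
  R2 -= 1·R0 → [0,0,-2,-3]
  R3 -= 1·R0 → [0,-1,6,8]
  R2 -= 0·R1 → [0,0,-2,-3]
  R3 -= 1·R1 → [0,0,6,11]
  R3 -= -3·R2 → [0,0,0,2]

L=[[1,0,0,0],[3,1,0,0],[1,0,1,0],[1,1,-3,1]] U=[[1,3,1,-1],[0,-1,0,-3],[0,0,-2,-3],[0,0,0,2]]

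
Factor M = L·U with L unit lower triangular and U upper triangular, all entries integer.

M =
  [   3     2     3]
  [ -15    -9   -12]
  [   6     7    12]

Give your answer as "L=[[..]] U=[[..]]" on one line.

L=[[1,0,0],[-5,1,0],[2,3,1]] U=[[3,2,3],[0,1,3],[0,0,-3]]

  r1 -= -5·r0 → [0,1,3]
  r2 -= 2·r0 → [0,3,6]
  r2 -= 3·r1 → [0,0,-3]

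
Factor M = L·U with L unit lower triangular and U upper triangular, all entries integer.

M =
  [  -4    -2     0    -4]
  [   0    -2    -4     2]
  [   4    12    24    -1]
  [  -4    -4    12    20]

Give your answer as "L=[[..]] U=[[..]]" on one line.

  R1 -= 0·R0 → [0,-2,-4,2]
  R2 -= -1·R0 → [0,10,24,-5]
  R3 -= 1·R0 → [0,-2,12,24]
  R2 -= -5·R1 → [0,0,4,5]
  R3 -= 1·R1 → [0,0,16,22]
  R3 -= 4·R2 → [0,0,0,2]

L=[[1,0,0,0],[0,1,0,0],[-1,-5,1,0],[1,1,4,1]] U=[[-4,-2,0,-4],[0,-2,-4,2],[0,0,4,5],[0,0,0,2]]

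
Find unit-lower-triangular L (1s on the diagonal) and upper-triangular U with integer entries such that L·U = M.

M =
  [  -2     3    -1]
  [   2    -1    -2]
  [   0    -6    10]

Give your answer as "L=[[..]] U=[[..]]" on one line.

L=[[1,0,0],[-1,1,0],[0,-3,1]] U=[[-2,3,-1],[0,2,-3],[0,0,1]]

  r1 -= -1·r0 → [0,2,-3]
  r2 -= 0·r0 → [0,-6,10]
  r2 -= -3·r1 → [0,0,1]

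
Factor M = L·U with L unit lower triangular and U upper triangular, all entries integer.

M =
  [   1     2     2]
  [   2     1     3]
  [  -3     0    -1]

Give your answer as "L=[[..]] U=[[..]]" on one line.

L=[[1,0,0],[2,1,0],[-3,-2,1]] U=[[1,2,2],[0,-3,-1],[0,0,3]]

  r1 -= 2·r0 → [0,-3,-1]
  r2 -= -3·r0 → [0,6,5]
  r2 -= -2·r1 → [0,0,3]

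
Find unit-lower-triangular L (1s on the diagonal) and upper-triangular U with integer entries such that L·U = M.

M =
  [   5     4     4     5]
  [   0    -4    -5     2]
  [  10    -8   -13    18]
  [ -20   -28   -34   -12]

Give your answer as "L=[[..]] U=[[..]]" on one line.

L=[[1,0,0,0],[0,1,0,0],[2,4,1,0],[-4,3,3,1]] U=[[5,4,4,5],[0,-4,-5,2],[0,0,-1,0],[0,0,0,2]]

  r1 -= 0·r0 → [0,-4,-5,2]
  r2 -= 2·r0 → [0,-16,-21,8]
  r3 -= -4·r0 → [0,-12,-18,8]
  r2 -= 4·r1 → [0,0,-1,0]
  r3 -= 3·r1 → [0,0,-3,2]
  r3 -= 3·r2 → [0,0,0,2]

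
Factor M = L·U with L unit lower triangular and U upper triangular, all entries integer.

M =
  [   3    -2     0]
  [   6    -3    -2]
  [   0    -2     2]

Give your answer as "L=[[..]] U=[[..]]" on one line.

  row1 -= 2·row0 → [0,1,-2]
  row2 -= 0·row0 → [0,-2,2]
  row2 -= -2·row1 → [0,0,-2]

L=[[1,0,0],[2,1,0],[0,-2,1]] U=[[3,-2,0],[0,1,-2],[0,0,-2]]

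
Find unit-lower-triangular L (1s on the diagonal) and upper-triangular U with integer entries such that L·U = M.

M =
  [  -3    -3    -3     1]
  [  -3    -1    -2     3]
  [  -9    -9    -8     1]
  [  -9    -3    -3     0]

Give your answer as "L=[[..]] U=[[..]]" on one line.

L=[[1,0,0,0],[1,1,0,0],[3,0,1,0],[3,3,3,1]] U=[[-3,-3,-3,1],[0,2,1,2],[0,0,1,-2],[0,0,0,-3]]

  row1 -= 1·row0 → [0,2,1,2]
  row2 -= 3·row0 → [0,0,1,-2]
  row3 -= 3·row0 → [0,6,6,-3]
  row2 -= 0·row1 → [0,0,1,-2]
  row3 -= 3·row1 → [0,0,3,-9]
  row3 -= 3·row2 → [0,0,0,-3]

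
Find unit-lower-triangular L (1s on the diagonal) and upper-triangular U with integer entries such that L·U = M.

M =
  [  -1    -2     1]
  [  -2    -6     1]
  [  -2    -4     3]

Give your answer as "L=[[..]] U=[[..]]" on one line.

  R1 -= 2·R0 → [0,-2,-1]
  R2 -= 2·R0 → [0,0,1]
  R2 -= 0·R1 → [0,0,1]

L=[[1,0,0],[2,1,0],[2,0,1]] U=[[-1,-2,1],[0,-2,-1],[0,0,1]]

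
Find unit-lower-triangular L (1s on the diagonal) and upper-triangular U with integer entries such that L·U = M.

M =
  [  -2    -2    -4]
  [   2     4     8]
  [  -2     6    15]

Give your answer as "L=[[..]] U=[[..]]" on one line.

L=[[1,0,0],[-1,1,0],[1,4,1]] U=[[-2,-2,-4],[0,2,4],[0,0,3]]

  R1 -= -1·R0 → [0,2,4]
  R2 -= 1·R0 → [0,8,19]
  R2 -= 4·R1 → [0,0,3]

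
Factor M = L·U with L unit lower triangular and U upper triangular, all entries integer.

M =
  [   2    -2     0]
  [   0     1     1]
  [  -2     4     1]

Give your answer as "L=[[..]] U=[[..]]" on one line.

L=[[1,0,0],[0,1,0],[-1,2,1]] U=[[2,-2,0],[0,1,1],[0,0,-1]]

  r1 -= 0·r0 → [0,1,1]
  r2 -= -1·r0 → [0,2,1]
  r2 -= 2·r1 → [0,0,-1]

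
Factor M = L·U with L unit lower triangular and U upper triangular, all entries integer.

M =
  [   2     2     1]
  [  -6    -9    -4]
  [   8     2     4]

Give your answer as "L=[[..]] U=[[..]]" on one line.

  r1 -= -3·r0 → [0,-3,-1]
  r2 -= 4·r0 → [0,-6,0]
  r2 -= 2·r1 → [0,0,2]

L=[[1,0,0],[-3,1,0],[4,2,1]] U=[[2,2,1],[0,-3,-1],[0,0,2]]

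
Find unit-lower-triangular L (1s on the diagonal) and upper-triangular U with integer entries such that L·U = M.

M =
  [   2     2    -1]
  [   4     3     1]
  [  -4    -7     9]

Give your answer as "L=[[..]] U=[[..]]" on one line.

L=[[1,0,0],[2,1,0],[-2,3,1]] U=[[2,2,-1],[0,-1,3],[0,0,-2]]

  r1 -= 2·r0 → [0,-1,3]
  r2 -= -2·r0 → [0,-3,7]
  r2 -= 3·r1 → [0,0,-2]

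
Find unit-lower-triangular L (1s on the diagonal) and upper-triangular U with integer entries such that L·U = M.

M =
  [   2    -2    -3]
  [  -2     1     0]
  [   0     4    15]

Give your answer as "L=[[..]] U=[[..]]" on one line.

  R1 -= -1·R0 → [0,-1,-3]
  R2 -= 0·R0 → [0,4,15]
  R2 -= -4·R1 → [0,0,3]

L=[[1,0,0],[-1,1,0],[0,-4,1]] U=[[2,-2,-3],[0,-1,-3],[0,0,3]]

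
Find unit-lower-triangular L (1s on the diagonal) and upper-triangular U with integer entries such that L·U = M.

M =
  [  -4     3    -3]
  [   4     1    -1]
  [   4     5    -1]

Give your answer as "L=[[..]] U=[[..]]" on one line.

L=[[1,0,0],[-1,1,0],[-1,2,1]] U=[[-4,3,-3],[0,4,-4],[0,0,4]]

  R1 -= -1·R0 → [0,4,-4]
  R2 -= -1·R0 → [0,8,-4]
  R2 -= 2·R1 → [0,0,4]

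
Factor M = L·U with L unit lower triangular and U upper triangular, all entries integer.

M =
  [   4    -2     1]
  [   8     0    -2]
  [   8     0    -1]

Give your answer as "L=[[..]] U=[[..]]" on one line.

L=[[1,0,0],[2,1,0],[2,1,1]] U=[[4,-2,1],[0,4,-4],[0,0,1]]

  r1 -= 2·r0 → [0,4,-4]
  r2 -= 2·r0 → [0,4,-3]
  r2 -= 1·r1 → [0,0,1]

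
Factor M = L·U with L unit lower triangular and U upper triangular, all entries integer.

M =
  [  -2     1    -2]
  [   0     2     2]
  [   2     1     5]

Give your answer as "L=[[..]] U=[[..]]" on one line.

  row1 -= 0·row0 → [0,2,2]
  row2 -= -1·row0 → [0,2,3]
  row2 -= 1·row1 → [0,0,1]

L=[[1,0,0],[0,1,0],[-1,1,1]] U=[[-2,1,-2],[0,2,2],[0,0,1]]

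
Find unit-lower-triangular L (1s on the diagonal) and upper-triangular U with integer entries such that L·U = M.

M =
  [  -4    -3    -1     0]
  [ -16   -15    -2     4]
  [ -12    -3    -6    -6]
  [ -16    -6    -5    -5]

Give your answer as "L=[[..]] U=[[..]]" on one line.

  R1 -= 4·R0 → [0,-3,2,4]
  R2 -= 3·R0 → [0,6,-3,-6]
  R3 -= 4·R0 → [0,6,-1,-5]
  R2 -= -2·R1 → [0,0,1,2]
  R3 -= -2·R1 → [0,0,3,3]
  R3 -= 3·R2 → [0,0,0,-3]

L=[[1,0,0,0],[4,1,0,0],[3,-2,1,0],[4,-2,3,1]] U=[[-4,-3,-1,0],[0,-3,2,4],[0,0,1,2],[0,0,0,-3]]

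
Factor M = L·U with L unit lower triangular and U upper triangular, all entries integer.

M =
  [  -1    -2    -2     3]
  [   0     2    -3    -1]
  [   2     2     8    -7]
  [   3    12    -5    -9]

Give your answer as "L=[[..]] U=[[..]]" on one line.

  r1 -= 0·r0 → [0,2,-3,-1]
  r2 -= -2·r0 → [0,-2,4,-1]
  r3 -= -3·r0 → [0,6,-11,0]
  r2 -= -1·r1 → [0,0,1,-2]
  r3 -= 3·r1 → [0,0,-2,3]
  r3 -= -2·r2 → [0,0,0,-1]

L=[[1,0,0,0],[0,1,0,0],[-2,-1,1,0],[-3,3,-2,1]] U=[[-1,-2,-2,3],[0,2,-3,-1],[0,0,1,-2],[0,0,0,-1]]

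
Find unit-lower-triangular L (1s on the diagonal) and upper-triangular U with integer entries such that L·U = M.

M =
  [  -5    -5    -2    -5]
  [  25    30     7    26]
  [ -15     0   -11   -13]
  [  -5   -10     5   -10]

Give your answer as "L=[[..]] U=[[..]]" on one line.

L=[[1,0,0,0],[-5,1,0,0],[3,3,1,0],[1,-1,1,1]] U=[[-5,-5,-2,-5],[0,5,-3,1],[0,0,4,-1],[0,0,0,-3]]

  row1 -= -5·row0 → [0,5,-3,1]
  row2 -= 3·row0 → [0,15,-5,2]
  row3 -= 1·row0 → [0,-5,7,-5]
  row2 -= 3·row1 → [0,0,4,-1]
  row3 -= -1·row1 → [0,0,4,-4]
  row3 -= 1·row2 → [0,0,0,-3]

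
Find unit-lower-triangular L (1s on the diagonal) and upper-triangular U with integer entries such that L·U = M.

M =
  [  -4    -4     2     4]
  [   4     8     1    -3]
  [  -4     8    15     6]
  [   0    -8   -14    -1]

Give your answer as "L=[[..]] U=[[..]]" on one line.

  row1 -= -1·row0 → [0,4,3,1]
  row2 -= 1·row0 → [0,12,13,2]
  row3 -= 0·row0 → [0,-8,-14,-1]
  row2 -= 3·row1 → [0,0,4,-1]
  row3 -= -2·row1 → [0,0,-8,1]
  row3 -= -2·row2 → [0,0,0,-1]

L=[[1,0,0,0],[-1,1,0,0],[1,3,1,0],[0,-2,-2,1]] U=[[-4,-4,2,4],[0,4,3,1],[0,0,4,-1],[0,0,0,-1]]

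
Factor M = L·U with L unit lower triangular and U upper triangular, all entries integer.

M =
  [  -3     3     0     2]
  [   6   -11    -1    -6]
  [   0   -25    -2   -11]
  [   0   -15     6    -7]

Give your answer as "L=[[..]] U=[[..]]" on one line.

L=[[1,0,0,0],[-2,1,0,0],[0,5,1,0],[0,3,3,1]] U=[[-3,3,0,2],[0,-5,-1,-2],[0,0,3,-1],[0,0,0,2]]

  r1 -= -2·r0 → [0,-5,-1,-2]
  r2 -= 0·r0 → [0,-25,-2,-11]
  r3 -= 0·r0 → [0,-15,6,-7]
  r2 -= 5·r1 → [0,0,3,-1]
  r3 -= 3·r1 → [0,0,9,-1]
  r3 -= 3·r2 → [0,0,0,2]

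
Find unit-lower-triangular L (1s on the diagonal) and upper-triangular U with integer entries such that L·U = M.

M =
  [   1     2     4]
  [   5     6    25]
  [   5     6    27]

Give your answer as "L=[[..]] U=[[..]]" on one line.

L=[[1,0,0],[5,1,0],[5,1,1]] U=[[1,2,4],[0,-4,5],[0,0,2]]

  row1 -= 5·row0 → [0,-4,5]
  row2 -= 5·row0 → [0,-4,7]
  row2 -= 1·row1 → [0,0,2]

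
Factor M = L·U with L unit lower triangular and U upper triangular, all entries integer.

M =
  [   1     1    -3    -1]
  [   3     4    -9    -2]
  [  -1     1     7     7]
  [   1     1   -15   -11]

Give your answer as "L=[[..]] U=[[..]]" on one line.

L=[[1,0,0,0],[3,1,0,0],[-1,2,1,0],[1,0,-3,1]] U=[[1,1,-3,-1],[0,1,0,1],[0,0,4,4],[0,0,0,2]]

  r1 -= 3·r0 → [0,1,0,1]
  r2 -= -1·r0 → [0,2,4,6]
  r3 -= 1·r0 → [0,0,-12,-10]
  r2 -= 2·r1 → [0,0,4,4]
  r3 -= 0·r1 → [0,0,-12,-10]
  r3 -= -3·r2 → [0,0,0,2]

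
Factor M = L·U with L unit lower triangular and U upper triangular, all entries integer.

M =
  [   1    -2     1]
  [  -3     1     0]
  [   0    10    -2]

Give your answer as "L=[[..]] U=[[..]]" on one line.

L=[[1,0,0],[-3,1,0],[0,-2,1]] U=[[1,-2,1],[0,-5,3],[0,0,4]]

  R1 -= -3·R0 → [0,-5,3]
  R2 -= 0·R0 → [0,10,-2]
  R2 -= -2·R1 → [0,0,4]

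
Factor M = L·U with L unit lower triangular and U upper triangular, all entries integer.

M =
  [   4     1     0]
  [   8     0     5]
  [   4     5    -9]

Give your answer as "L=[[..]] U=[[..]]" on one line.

L=[[1,0,0],[2,1,0],[1,-2,1]] U=[[4,1,0],[0,-2,5],[0,0,1]]

  row1 -= 2·row0 → [0,-2,5]
  row2 -= 1·row0 → [0,4,-9]
  row2 -= -2·row1 → [0,0,1]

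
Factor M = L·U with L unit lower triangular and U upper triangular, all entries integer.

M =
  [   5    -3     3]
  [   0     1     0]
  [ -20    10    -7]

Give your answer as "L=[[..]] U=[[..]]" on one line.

L=[[1,0,0],[0,1,0],[-4,-2,1]] U=[[5,-3,3],[0,1,0],[0,0,5]]

  row1 -= 0·row0 → [0,1,0]
  row2 -= -4·row0 → [0,-2,5]
  row2 -= -2·row1 → [0,0,5]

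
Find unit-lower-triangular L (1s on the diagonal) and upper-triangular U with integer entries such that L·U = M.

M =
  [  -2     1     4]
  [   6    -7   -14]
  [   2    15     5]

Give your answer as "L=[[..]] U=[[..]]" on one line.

  R1 -= -3·R0 → [0,-4,-2]
  R2 -= -1·R0 → [0,16,9]
  R2 -= -4·R1 → [0,0,1]

L=[[1,0,0],[-3,1,0],[-1,-4,1]] U=[[-2,1,4],[0,-4,-2],[0,0,1]]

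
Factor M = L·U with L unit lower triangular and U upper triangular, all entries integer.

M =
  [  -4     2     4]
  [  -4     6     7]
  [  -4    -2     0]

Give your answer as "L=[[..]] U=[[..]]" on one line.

  r1 -= 1·r0 → [0,4,3]
  r2 -= 1·r0 → [0,-4,-4]
  r2 -= -1·r1 → [0,0,-1]

L=[[1,0,0],[1,1,0],[1,-1,1]] U=[[-4,2,4],[0,4,3],[0,0,-1]]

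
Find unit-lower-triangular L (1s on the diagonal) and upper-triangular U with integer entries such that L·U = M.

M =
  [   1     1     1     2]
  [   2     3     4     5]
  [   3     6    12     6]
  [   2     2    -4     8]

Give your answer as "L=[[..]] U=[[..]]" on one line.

L=[[1,0,0,0],[2,1,0,0],[3,3,1,0],[2,0,-2,1]] U=[[1,1,1,2],[0,1,2,1],[0,0,3,-3],[0,0,0,-2]]

  r1 -= 2·r0 → [0,1,2,1]
  r2 -= 3·r0 → [0,3,9,0]
  r3 -= 2·r0 → [0,0,-6,4]
  r2 -= 3·r1 → [0,0,3,-3]
  r3 -= 0·r1 → [0,0,-6,4]
  r3 -= -2·r2 → [0,0,0,-2]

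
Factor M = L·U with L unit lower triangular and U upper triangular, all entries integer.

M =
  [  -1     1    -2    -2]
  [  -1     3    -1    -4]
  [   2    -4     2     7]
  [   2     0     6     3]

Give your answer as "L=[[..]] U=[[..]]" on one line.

  r1 -= 1·r0 → [0,2,1,-2]
  r2 -= -2·r0 → [0,-2,-2,3]
  r3 -= -2·r0 → [0,2,2,-1]
  r2 -= -1·r1 → [0,0,-1,1]
  r3 -= 1·r1 → [0,0,1,1]
  r3 -= -1·r2 → [0,0,0,2]

L=[[1,0,0,0],[1,1,0,0],[-2,-1,1,0],[-2,1,-1,1]] U=[[-1,1,-2,-2],[0,2,1,-2],[0,0,-1,1],[0,0,0,2]]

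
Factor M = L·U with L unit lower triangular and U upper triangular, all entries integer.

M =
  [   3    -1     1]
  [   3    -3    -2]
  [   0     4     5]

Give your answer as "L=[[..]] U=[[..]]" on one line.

L=[[1,0,0],[1,1,0],[0,-2,1]] U=[[3,-1,1],[0,-2,-3],[0,0,-1]]

  row1 -= 1·row0 → [0,-2,-3]
  row2 -= 0·row0 → [0,4,5]
  row2 -= -2·row1 → [0,0,-1]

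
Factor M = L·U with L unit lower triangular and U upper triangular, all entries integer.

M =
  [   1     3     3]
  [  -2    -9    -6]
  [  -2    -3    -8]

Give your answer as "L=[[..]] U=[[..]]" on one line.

L=[[1,0,0],[-2,1,0],[-2,-1,1]] U=[[1,3,3],[0,-3,0],[0,0,-2]]

  r1 -= -2·r0 → [0,-3,0]
  r2 -= -2·r0 → [0,3,-2]
  r2 -= -1·r1 → [0,0,-2]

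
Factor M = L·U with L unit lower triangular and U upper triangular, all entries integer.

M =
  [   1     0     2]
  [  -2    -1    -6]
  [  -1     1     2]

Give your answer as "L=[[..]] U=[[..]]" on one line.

  r1 -= -2·r0 → [0,-1,-2]
  r2 -= -1·r0 → [0,1,4]
  r2 -= -1·r1 → [0,0,2]

L=[[1,0,0],[-2,1,0],[-1,-1,1]] U=[[1,0,2],[0,-1,-2],[0,0,2]]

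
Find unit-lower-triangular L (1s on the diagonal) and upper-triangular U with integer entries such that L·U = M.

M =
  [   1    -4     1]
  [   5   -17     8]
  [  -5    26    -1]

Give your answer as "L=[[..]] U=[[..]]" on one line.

  R1 -= 5·R0 → [0,3,3]
  R2 -= -5·R0 → [0,6,4]
  R2 -= 2·R1 → [0,0,-2]

L=[[1,0,0],[5,1,0],[-5,2,1]] U=[[1,-4,1],[0,3,3],[0,0,-2]]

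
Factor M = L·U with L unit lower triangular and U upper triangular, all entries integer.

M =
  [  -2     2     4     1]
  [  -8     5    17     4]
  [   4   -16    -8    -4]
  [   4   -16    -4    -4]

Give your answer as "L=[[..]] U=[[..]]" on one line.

L=[[1,0,0,0],[4,1,0,0],[-2,4,1,0],[-2,4,0,1]] U=[[-2,2,4,1],[0,-3,1,0],[0,0,-4,-2],[0,0,0,-2]]

  row1 -= 4·row0 → [0,-3,1,0]
  row2 -= -2·row0 → [0,-12,0,-2]
  row3 -= -2·row0 → [0,-12,4,-2]
  row2 -= 4·row1 → [0,0,-4,-2]
  row3 -= 4·row1 → [0,0,0,-2]
  row3 -= 0·row2 → [0,0,0,-2]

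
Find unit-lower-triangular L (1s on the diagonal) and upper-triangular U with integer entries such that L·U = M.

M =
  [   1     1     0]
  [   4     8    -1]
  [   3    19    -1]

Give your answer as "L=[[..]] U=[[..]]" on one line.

L=[[1,0,0],[4,1,0],[3,4,1]] U=[[1,1,0],[0,4,-1],[0,0,3]]

  R1 -= 4·R0 → [0,4,-1]
  R2 -= 3·R0 → [0,16,-1]
  R2 -= 4·R1 → [0,0,3]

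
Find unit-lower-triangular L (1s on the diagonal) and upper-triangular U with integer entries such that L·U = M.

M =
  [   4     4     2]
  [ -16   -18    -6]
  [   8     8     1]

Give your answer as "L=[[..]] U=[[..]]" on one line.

  row1 -= -4·row0 → [0,-2,2]
  row2 -= 2·row0 → [0,0,-3]
  row2 -= 0·row1 → [0,0,-3]

L=[[1,0,0],[-4,1,0],[2,0,1]] U=[[4,4,2],[0,-2,2],[0,0,-3]]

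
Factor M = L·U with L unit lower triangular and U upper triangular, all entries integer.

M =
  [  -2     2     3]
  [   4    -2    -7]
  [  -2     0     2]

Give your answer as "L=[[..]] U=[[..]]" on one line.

L=[[1,0,0],[-2,1,0],[1,-1,1]] U=[[-2,2,3],[0,2,-1],[0,0,-2]]

  row1 -= -2·row0 → [0,2,-1]
  row2 -= 1·row0 → [0,-2,-1]
  row2 -= -1·row1 → [0,0,-2]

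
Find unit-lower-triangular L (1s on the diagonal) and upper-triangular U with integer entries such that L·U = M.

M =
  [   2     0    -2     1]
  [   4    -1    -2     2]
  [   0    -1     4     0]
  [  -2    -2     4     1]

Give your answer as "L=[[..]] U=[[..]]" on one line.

  row1 -= 2·row0 → [0,-1,2,0]
  row2 -= 0·row0 → [0,-1,4,0]
  row3 -= -1·row0 → [0,-2,2,2]
  row2 -= 1·row1 → [0,0,2,0]
  row3 -= 2·row1 → [0,0,-2,2]
  row3 -= -1·row2 → [0,0,0,2]

L=[[1,0,0,0],[2,1,0,0],[0,1,1,0],[-1,2,-1,1]] U=[[2,0,-2,1],[0,-1,2,0],[0,0,2,0],[0,0,0,2]]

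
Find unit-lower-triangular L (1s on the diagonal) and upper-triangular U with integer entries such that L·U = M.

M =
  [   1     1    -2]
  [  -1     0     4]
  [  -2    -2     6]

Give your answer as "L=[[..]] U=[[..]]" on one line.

L=[[1,0,0],[-1,1,0],[-2,0,1]] U=[[1,1,-2],[0,1,2],[0,0,2]]

  row1 -= -1·row0 → [0,1,2]
  row2 -= -2·row0 → [0,0,2]
  row2 -= 0·row1 → [0,0,2]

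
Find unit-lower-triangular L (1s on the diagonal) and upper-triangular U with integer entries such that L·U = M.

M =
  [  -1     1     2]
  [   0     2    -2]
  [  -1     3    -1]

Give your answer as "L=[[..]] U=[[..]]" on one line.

L=[[1,0,0],[0,1,0],[1,1,1]] U=[[-1,1,2],[0,2,-2],[0,0,-1]]

  R1 -= 0·R0 → [0,2,-2]
  R2 -= 1·R0 → [0,2,-3]
  R2 -= 1·R1 → [0,0,-1]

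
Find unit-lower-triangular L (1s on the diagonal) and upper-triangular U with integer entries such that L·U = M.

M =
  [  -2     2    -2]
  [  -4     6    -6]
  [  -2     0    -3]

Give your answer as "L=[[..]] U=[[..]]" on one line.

L=[[1,0,0],[2,1,0],[1,-1,1]] U=[[-2,2,-2],[0,2,-2],[0,0,-3]]

  r1 -= 2·r0 → [0,2,-2]
  r2 -= 1·r0 → [0,-2,-1]
  r2 -= -1·r1 → [0,0,-3]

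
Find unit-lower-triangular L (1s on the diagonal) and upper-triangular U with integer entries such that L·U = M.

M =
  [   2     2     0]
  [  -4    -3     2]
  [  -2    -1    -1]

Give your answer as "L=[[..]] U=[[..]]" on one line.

  R1 -= -2·R0 → [0,1,2]
  R2 -= -1·R0 → [0,1,-1]
  R2 -= 1·R1 → [0,0,-3]

L=[[1,0,0],[-2,1,0],[-1,1,1]] U=[[2,2,0],[0,1,2],[0,0,-3]]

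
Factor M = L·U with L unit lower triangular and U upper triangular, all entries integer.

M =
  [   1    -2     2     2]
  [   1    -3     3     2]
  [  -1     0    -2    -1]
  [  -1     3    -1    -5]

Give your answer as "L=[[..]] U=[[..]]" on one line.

  R1 -= 1·R0 → [0,-1,1,0]
  R2 -= -1·R0 → [0,-2,0,1]
  R3 -= -1·R0 → [0,1,1,-3]
  R2 -= 2·R1 → [0,0,-2,1]
  R3 -= -1·R1 → [0,0,2,-3]
  R3 -= -1·R2 → [0,0,0,-2]

L=[[1,0,0,0],[1,1,0,0],[-1,2,1,0],[-1,-1,-1,1]] U=[[1,-2,2,2],[0,-1,1,0],[0,0,-2,1],[0,0,0,-2]]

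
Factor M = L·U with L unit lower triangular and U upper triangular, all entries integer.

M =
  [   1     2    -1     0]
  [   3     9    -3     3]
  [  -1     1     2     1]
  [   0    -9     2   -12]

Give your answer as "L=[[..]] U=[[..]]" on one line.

  r1 -= 3·r0 → [0,3,0,3]
  r2 -= -1·r0 → [0,3,1,1]
  r3 -= 0·r0 → [0,-9,2,-12]
  r2 -= 1·r1 → [0,0,1,-2]
  r3 -= -3·r1 → [0,0,2,-3]
  r3 -= 2·r2 → [0,0,0,1]

L=[[1,0,0,0],[3,1,0,0],[-1,1,1,0],[0,-3,2,1]] U=[[1,2,-1,0],[0,3,0,3],[0,0,1,-2],[0,0,0,1]]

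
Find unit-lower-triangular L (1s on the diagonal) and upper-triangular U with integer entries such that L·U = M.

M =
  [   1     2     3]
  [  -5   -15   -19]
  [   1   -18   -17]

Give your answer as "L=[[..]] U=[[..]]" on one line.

  r1 -= -5·r0 → [0,-5,-4]
  r2 -= 1·r0 → [0,-20,-20]
  r2 -= 4·r1 → [0,0,-4]

L=[[1,0,0],[-5,1,0],[1,4,1]] U=[[1,2,3],[0,-5,-4],[0,0,-4]]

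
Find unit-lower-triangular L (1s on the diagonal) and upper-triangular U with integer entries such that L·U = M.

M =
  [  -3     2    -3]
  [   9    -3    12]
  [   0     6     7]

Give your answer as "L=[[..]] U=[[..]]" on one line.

  R1 -= -3·R0 → [0,3,3]
  R2 -= 0·R0 → [0,6,7]
  R2 -= 2·R1 → [0,0,1]

L=[[1,0,0],[-3,1,0],[0,2,1]] U=[[-3,2,-3],[0,3,3],[0,0,1]]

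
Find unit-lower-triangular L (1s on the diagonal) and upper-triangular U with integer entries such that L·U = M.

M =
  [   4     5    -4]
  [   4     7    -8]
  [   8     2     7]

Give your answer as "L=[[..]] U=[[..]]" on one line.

  R1 -= 1·R0 → [0,2,-4]
  R2 -= 2·R0 → [0,-8,15]
  R2 -= -4·R1 → [0,0,-1]

L=[[1,0,0],[1,1,0],[2,-4,1]] U=[[4,5,-4],[0,2,-4],[0,0,-1]]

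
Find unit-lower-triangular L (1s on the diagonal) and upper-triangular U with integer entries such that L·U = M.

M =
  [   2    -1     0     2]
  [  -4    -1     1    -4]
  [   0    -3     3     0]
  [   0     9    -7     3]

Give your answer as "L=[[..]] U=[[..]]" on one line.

  row1 -= -2·row0 → [0,-3,1,0]
  row2 -= 0·row0 → [0,-3,3,0]
  row3 -= 0·row0 → [0,9,-7,3]
  row2 -= 1·row1 → [0,0,2,0]
  row3 -= -3·row1 → [0,0,-4,3]
  row3 -= -2·row2 → [0,0,0,3]

L=[[1,0,0,0],[-2,1,0,0],[0,1,1,0],[0,-3,-2,1]] U=[[2,-1,0,2],[0,-3,1,0],[0,0,2,0],[0,0,0,3]]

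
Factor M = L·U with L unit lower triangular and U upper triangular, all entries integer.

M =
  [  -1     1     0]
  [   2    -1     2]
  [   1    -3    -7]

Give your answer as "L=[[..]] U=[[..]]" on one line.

L=[[1,0,0],[-2,1,0],[-1,-2,1]] U=[[-1,1,0],[0,1,2],[0,0,-3]]

  R1 -= -2·R0 → [0,1,2]
  R2 -= -1·R0 → [0,-2,-7]
  R2 -= -2·R1 → [0,0,-3]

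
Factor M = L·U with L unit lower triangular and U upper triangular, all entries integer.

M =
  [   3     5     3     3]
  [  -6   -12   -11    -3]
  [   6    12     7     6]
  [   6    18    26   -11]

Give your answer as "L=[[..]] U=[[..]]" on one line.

  R1 -= -2·R0 → [0,-2,-5,3]
  R2 -= 2·R0 → [0,2,1,0]
  R3 -= 2·R0 → [0,8,20,-17]
  R2 -= -1·R1 → [0,0,-4,3]
  R3 -= -4·R1 → [0,0,0,-5]
  R3 -= 0·R2 → [0,0,0,-5]

L=[[1,0,0,0],[-2,1,0,0],[2,-1,1,0],[2,-4,0,1]] U=[[3,5,3,3],[0,-2,-5,3],[0,0,-4,3],[0,0,0,-5]]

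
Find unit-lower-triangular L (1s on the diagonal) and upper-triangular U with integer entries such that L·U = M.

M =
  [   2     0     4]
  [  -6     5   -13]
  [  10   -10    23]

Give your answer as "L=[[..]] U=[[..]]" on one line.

L=[[1,0,0],[-3,1,0],[5,-2,1]] U=[[2,0,4],[0,5,-1],[0,0,1]]

  R1 -= -3·R0 → [0,5,-1]
  R2 -= 5·R0 → [0,-10,3]
  R2 -= -2·R1 → [0,0,1]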